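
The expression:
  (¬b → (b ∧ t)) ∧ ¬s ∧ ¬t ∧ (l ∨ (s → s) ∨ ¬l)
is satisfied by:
  {b: True, t: False, s: False}


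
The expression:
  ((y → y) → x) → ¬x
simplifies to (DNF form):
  ¬x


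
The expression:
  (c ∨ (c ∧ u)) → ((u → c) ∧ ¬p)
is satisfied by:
  {p: False, c: False}
  {c: True, p: False}
  {p: True, c: False}


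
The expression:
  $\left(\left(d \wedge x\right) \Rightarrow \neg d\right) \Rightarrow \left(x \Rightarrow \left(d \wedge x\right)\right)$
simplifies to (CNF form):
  $d \vee \neg x$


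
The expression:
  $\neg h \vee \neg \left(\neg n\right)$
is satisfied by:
  {n: True, h: False}
  {h: False, n: False}
  {h: True, n: True}


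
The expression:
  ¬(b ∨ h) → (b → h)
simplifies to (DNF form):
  True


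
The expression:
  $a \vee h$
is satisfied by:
  {a: True, h: True}
  {a: True, h: False}
  {h: True, a: False}


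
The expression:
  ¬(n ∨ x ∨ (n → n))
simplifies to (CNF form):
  False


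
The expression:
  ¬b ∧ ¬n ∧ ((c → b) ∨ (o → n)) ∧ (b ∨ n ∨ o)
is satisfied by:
  {o: True, n: False, b: False, c: False}


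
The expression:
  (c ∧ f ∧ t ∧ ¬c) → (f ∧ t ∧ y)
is always true.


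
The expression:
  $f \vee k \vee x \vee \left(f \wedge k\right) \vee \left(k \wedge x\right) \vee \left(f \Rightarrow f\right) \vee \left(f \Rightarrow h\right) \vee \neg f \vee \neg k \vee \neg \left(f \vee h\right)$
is always true.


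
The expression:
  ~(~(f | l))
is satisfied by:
  {l: True, f: True}
  {l: True, f: False}
  {f: True, l: False}


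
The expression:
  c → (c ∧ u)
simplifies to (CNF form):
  u ∨ ¬c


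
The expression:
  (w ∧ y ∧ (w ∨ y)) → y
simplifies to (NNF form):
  True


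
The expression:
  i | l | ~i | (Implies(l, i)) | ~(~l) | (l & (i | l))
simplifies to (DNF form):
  True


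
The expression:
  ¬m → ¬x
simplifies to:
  m ∨ ¬x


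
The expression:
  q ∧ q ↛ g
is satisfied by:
  {q: True, g: False}


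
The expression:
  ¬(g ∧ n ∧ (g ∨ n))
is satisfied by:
  {g: False, n: False}
  {n: True, g: False}
  {g: True, n: False}


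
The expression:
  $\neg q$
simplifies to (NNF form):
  $\neg q$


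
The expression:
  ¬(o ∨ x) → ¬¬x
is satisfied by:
  {x: True, o: True}
  {x: True, o: False}
  {o: True, x: False}


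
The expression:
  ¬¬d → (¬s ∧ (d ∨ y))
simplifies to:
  ¬d ∨ ¬s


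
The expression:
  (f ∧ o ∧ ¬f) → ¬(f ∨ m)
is always true.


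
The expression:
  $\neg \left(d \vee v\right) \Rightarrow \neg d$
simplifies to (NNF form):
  $\text{True}$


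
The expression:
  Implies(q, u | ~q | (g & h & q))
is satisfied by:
  {u: True, g: True, h: True, q: False}
  {u: True, g: True, h: False, q: False}
  {u: True, h: True, g: False, q: False}
  {u: True, h: False, g: False, q: False}
  {g: True, h: True, u: False, q: False}
  {g: True, h: False, u: False, q: False}
  {h: True, u: False, g: False, q: False}
  {h: False, u: False, g: False, q: False}
  {q: True, u: True, g: True, h: True}
  {q: True, u: True, g: True, h: False}
  {q: True, u: True, h: True, g: False}
  {q: True, u: True, h: False, g: False}
  {q: True, g: True, h: True, u: False}


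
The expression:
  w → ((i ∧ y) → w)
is always true.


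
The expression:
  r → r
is always true.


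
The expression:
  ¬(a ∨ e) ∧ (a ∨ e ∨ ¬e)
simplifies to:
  ¬a ∧ ¬e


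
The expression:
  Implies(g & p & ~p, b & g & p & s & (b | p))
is always true.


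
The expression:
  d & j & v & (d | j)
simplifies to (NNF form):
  d & j & v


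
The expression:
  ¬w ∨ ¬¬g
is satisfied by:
  {g: True, w: False}
  {w: False, g: False}
  {w: True, g: True}


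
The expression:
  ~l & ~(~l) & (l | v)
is never true.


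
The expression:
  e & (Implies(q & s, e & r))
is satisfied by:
  {r: True, e: True, s: False, q: False}
  {e: True, r: False, s: False, q: False}
  {r: True, q: True, e: True, s: False}
  {q: True, e: True, r: False, s: False}
  {r: True, s: True, e: True, q: False}
  {s: True, e: True, q: False, r: False}
  {r: True, q: True, s: True, e: True}


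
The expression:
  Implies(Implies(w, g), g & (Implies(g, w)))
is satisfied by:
  {w: True}


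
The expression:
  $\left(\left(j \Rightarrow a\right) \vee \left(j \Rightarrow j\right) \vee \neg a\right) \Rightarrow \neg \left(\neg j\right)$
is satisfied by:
  {j: True}


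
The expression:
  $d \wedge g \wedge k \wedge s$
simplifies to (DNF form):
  $d \wedge g \wedge k \wedge s$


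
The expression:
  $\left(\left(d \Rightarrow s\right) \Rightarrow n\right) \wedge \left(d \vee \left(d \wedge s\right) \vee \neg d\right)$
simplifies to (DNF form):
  $n \vee \left(d \wedge \neg s\right)$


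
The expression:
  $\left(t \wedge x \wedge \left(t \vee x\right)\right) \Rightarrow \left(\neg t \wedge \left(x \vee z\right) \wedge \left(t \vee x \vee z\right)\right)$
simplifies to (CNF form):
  $\neg t \vee \neg x$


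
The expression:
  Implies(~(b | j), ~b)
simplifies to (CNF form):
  True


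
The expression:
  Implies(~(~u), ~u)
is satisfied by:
  {u: False}


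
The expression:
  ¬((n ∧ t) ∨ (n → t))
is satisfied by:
  {n: True, t: False}


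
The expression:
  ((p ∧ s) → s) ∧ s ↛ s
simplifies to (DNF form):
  False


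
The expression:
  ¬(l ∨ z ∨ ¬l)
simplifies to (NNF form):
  False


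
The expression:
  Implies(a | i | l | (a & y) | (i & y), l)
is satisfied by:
  {l: True, i: False, a: False}
  {a: True, l: True, i: False}
  {l: True, i: True, a: False}
  {a: True, l: True, i: True}
  {a: False, i: False, l: False}


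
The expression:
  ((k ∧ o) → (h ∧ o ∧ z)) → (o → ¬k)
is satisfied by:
  {h: False, k: False, z: False, o: False}
  {o: True, h: False, k: False, z: False}
  {z: True, h: False, k: False, o: False}
  {o: True, z: True, h: False, k: False}
  {k: True, o: False, h: False, z: False}
  {o: True, k: True, h: False, z: False}
  {z: True, k: True, o: False, h: False}
  {o: True, z: True, k: True, h: False}
  {h: True, z: False, k: False, o: False}
  {o: True, h: True, z: False, k: False}
  {z: True, h: True, o: False, k: False}
  {o: True, z: True, h: True, k: False}
  {k: True, h: True, z: False, o: False}
  {o: True, k: True, h: True, z: False}
  {z: True, k: True, h: True, o: False}


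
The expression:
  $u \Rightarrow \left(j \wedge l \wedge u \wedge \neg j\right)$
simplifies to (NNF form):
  $\neg u$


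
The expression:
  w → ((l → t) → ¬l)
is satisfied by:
  {l: False, t: False, w: False}
  {w: True, l: False, t: False}
  {t: True, l: False, w: False}
  {w: True, t: True, l: False}
  {l: True, w: False, t: False}
  {w: True, l: True, t: False}
  {t: True, l: True, w: False}


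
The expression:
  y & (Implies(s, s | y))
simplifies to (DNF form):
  y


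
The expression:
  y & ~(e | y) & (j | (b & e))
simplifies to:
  False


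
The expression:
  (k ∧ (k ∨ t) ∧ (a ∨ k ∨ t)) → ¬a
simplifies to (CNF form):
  ¬a ∨ ¬k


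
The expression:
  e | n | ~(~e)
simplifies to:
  e | n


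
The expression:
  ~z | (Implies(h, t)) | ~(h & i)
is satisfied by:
  {t: True, h: False, z: False, i: False}
  {t: False, h: False, z: False, i: False}
  {i: True, t: True, h: False, z: False}
  {i: True, t: False, h: False, z: False}
  {t: True, z: True, i: False, h: False}
  {z: True, i: False, h: False, t: False}
  {i: True, z: True, t: True, h: False}
  {i: True, z: True, t: False, h: False}
  {t: True, h: True, i: False, z: False}
  {h: True, i: False, z: False, t: False}
  {t: True, i: True, h: True, z: False}
  {i: True, h: True, t: False, z: False}
  {t: True, z: True, h: True, i: False}
  {z: True, h: True, i: False, t: False}
  {i: True, z: True, h: True, t: True}


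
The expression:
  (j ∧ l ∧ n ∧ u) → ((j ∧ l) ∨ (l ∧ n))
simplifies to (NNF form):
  True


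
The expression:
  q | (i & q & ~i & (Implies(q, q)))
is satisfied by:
  {q: True}


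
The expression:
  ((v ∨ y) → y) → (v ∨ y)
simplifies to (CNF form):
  v ∨ y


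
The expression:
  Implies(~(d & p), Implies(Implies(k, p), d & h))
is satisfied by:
  {d: True, h: True, k: True, p: False}
  {d: True, h: True, k: False, p: False}
  {d: True, k: True, h: False, p: False}
  {d: True, p: True, h: True, k: True}
  {d: True, p: True, h: True, k: False}
  {d: True, p: True, h: False, k: True}
  {d: True, p: True, h: False, k: False}
  {h: True, k: True, d: False, p: False}
  {k: True, d: False, h: False, p: False}


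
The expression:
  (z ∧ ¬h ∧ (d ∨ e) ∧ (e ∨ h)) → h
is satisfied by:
  {h: True, e: False, z: False}
  {e: False, z: False, h: False}
  {h: True, z: True, e: False}
  {z: True, e: False, h: False}
  {h: True, e: True, z: False}
  {e: True, h: False, z: False}
  {h: True, z: True, e: True}


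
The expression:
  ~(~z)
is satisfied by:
  {z: True}


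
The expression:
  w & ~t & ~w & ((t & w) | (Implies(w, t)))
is never true.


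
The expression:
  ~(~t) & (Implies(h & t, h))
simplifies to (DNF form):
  t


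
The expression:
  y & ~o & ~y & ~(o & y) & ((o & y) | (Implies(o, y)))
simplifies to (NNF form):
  False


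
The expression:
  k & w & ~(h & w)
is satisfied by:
  {w: True, k: True, h: False}


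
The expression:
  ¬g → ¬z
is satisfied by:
  {g: True, z: False}
  {z: False, g: False}
  {z: True, g: True}


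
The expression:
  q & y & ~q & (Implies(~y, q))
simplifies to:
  False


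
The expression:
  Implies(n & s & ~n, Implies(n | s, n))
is always true.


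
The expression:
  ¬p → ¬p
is always true.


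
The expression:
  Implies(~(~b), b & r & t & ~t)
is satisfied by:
  {b: False}


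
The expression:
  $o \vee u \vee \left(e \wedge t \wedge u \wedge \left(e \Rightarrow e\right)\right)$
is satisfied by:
  {o: True, u: True}
  {o: True, u: False}
  {u: True, o: False}


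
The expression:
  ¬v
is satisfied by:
  {v: False}


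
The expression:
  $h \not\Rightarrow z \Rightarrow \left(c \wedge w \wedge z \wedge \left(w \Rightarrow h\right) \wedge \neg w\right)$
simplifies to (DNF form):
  $z \vee \neg h$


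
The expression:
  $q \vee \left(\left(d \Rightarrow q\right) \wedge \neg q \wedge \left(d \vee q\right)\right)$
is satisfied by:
  {q: True}


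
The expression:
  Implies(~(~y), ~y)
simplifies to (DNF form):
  ~y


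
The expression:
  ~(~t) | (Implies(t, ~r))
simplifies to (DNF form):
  True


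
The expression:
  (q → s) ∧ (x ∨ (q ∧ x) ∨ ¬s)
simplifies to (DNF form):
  (s ∧ x) ∨ (¬q ∧ ¬s)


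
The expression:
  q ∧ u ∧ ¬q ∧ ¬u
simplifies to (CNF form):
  False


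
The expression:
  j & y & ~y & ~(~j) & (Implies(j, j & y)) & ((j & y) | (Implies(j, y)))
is never true.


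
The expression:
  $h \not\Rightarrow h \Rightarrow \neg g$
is always true.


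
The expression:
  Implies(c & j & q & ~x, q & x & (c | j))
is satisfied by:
  {x: True, c: False, q: False, j: False}
  {x: False, c: False, q: False, j: False}
  {j: True, x: True, c: False, q: False}
  {j: True, x: False, c: False, q: False}
  {x: True, q: True, j: False, c: False}
  {q: True, j: False, c: False, x: False}
  {j: True, q: True, x: True, c: False}
  {j: True, q: True, x: False, c: False}
  {x: True, c: True, j: False, q: False}
  {c: True, j: False, q: False, x: False}
  {x: True, j: True, c: True, q: False}
  {j: True, c: True, x: False, q: False}
  {x: True, q: True, c: True, j: False}
  {q: True, c: True, j: False, x: False}
  {j: True, q: True, c: True, x: True}


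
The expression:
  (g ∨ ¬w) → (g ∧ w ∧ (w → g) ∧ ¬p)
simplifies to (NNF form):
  w ∧ (¬g ∨ ¬p)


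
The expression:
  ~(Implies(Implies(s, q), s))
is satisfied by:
  {s: False}


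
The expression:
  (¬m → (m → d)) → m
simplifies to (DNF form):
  m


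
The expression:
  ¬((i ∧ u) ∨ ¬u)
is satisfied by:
  {u: True, i: False}


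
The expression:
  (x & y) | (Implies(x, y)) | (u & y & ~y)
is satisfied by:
  {y: True, x: False}
  {x: False, y: False}
  {x: True, y: True}


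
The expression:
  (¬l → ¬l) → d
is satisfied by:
  {d: True}


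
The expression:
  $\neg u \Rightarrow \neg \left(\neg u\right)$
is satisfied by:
  {u: True}


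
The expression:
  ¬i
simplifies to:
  ¬i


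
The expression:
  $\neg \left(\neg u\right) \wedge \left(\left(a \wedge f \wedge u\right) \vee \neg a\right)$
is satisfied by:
  {u: True, f: True, a: False}
  {u: True, f: False, a: False}
  {u: True, a: True, f: True}


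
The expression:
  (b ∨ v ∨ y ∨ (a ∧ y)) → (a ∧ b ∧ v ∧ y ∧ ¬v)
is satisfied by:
  {v: False, y: False, b: False}


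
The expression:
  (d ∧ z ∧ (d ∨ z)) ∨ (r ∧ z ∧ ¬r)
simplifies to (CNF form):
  d ∧ z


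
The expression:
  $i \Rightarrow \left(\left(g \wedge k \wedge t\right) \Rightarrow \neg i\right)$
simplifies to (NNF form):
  $\neg g \vee \neg i \vee \neg k \vee \neg t$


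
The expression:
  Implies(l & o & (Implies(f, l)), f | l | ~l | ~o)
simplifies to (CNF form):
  True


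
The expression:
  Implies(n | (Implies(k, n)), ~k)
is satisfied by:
  {k: False, n: False}
  {n: True, k: False}
  {k: True, n: False}


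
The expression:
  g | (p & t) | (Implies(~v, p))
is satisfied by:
  {v: True, p: True, g: True}
  {v: True, p: True, g: False}
  {v: True, g: True, p: False}
  {v: True, g: False, p: False}
  {p: True, g: True, v: False}
  {p: True, g: False, v: False}
  {g: True, p: False, v: False}


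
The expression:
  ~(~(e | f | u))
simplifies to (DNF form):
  e | f | u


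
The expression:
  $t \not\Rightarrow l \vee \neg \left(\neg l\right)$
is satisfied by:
  {t: True, l: True}
  {t: True, l: False}
  {l: True, t: False}


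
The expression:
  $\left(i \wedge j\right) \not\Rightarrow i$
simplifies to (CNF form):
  $\text{False}$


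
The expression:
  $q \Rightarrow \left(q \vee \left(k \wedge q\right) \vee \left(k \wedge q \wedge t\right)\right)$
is always true.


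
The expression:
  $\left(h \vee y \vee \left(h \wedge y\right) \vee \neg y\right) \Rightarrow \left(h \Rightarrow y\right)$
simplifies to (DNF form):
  $y \vee \neg h$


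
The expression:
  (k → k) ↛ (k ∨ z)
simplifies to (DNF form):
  ¬k ∧ ¬z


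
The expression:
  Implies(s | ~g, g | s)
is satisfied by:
  {g: True, s: True}
  {g: True, s: False}
  {s: True, g: False}


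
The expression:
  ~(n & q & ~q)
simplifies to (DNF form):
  True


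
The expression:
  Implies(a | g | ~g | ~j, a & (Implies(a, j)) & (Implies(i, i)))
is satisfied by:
  {a: True, j: True}


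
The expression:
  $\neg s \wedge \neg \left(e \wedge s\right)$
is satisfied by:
  {s: False}


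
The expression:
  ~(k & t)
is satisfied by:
  {k: False, t: False}
  {t: True, k: False}
  {k: True, t: False}


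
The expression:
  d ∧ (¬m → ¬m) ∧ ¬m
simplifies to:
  d ∧ ¬m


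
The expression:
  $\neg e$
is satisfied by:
  {e: False}


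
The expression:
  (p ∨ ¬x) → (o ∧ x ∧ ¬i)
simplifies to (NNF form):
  x ∧ (o ∨ ¬p) ∧ (¬i ∨ ¬p)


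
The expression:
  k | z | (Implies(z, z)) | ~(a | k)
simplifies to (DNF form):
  True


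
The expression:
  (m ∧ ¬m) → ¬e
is always true.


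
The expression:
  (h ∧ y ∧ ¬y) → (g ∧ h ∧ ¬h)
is always true.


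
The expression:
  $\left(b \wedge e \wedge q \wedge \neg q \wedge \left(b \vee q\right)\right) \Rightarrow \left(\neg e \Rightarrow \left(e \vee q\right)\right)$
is always true.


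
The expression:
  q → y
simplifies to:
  y ∨ ¬q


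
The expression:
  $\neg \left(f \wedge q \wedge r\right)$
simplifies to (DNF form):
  $\neg f \vee \neg q \vee \neg r$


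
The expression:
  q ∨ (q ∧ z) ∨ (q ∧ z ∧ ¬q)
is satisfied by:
  {q: True}


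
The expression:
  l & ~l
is never true.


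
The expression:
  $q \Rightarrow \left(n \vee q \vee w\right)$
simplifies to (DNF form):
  $\text{True}$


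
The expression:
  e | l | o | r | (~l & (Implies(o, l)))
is always true.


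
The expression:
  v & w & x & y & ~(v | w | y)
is never true.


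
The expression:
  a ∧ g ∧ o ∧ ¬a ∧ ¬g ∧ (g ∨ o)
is never true.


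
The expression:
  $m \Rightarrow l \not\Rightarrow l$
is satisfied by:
  {m: False}


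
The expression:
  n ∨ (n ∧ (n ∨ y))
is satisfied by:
  {n: True}


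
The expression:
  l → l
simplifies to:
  True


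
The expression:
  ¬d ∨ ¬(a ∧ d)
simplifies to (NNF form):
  ¬a ∨ ¬d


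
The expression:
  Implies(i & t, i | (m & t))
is always true.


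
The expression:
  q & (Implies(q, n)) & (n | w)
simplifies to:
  n & q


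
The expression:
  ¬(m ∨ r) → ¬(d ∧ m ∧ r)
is always true.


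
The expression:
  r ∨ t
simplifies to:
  r ∨ t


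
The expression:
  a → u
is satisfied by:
  {u: True, a: False}
  {a: False, u: False}
  {a: True, u: True}


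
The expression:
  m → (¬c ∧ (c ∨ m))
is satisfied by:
  {m: False, c: False}
  {c: True, m: False}
  {m: True, c: False}


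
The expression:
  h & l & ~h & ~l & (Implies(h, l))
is never true.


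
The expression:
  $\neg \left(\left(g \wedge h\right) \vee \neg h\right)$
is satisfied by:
  {h: True, g: False}


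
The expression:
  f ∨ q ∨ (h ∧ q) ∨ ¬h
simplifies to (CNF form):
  f ∨ q ∨ ¬h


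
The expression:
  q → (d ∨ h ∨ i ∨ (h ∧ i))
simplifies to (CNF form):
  d ∨ h ∨ i ∨ ¬q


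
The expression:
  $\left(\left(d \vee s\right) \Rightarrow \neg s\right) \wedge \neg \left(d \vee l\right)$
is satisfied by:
  {d: False, l: False, s: False}


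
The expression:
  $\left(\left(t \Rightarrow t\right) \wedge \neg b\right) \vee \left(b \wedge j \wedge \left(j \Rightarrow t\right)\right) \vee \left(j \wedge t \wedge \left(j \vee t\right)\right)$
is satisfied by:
  {j: True, t: True, b: False}
  {j: True, t: False, b: False}
  {t: True, j: False, b: False}
  {j: False, t: False, b: False}
  {b: True, j: True, t: True}


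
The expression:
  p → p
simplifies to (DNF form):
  True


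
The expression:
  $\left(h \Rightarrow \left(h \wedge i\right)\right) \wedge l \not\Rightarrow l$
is never true.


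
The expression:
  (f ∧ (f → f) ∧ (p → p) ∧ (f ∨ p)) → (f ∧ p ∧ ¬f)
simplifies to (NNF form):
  ¬f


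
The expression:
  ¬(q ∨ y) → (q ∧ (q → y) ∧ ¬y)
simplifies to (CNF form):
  q ∨ y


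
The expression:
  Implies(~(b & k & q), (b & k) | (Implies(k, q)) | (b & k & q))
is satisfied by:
  {b: True, q: True, k: False}
  {b: True, k: False, q: False}
  {q: True, k: False, b: False}
  {q: False, k: False, b: False}
  {b: True, q: True, k: True}
  {b: True, k: True, q: False}
  {q: True, k: True, b: False}


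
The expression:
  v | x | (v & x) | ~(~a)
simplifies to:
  a | v | x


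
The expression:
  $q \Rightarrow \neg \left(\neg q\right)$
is always true.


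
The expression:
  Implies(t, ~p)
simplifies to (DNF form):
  ~p | ~t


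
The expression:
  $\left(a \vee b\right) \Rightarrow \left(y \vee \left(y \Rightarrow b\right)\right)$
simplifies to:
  $\text{True}$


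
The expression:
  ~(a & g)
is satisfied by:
  {g: False, a: False}
  {a: True, g: False}
  {g: True, a: False}


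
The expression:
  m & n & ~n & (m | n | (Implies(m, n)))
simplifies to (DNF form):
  False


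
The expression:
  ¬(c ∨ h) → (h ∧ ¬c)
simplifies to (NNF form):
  c ∨ h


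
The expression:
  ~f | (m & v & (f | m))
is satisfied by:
  {v: True, m: True, f: False}
  {v: True, m: False, f: False}
  {m: True, v: False, f: False}
  {v: False, m: False, f: False}
  {f: True, v: True, m: True}


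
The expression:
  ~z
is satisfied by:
  {z: False}


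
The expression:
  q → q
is always true.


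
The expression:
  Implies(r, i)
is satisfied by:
  {i: True, r: False}
  {r: False, i: False}
  {r: True, i: True}


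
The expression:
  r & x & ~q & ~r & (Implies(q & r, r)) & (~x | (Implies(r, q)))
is never true.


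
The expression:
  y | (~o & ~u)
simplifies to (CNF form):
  (y | ~o) & (y | ~u)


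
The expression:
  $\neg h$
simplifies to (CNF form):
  $\neg h$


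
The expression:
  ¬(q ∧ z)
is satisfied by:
  {q: False, z: False}
  {z: True, q: False}
  {q: True, z: False}


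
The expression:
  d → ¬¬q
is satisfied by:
  {q: True, d: False}
  {d: False, q: False}
  {d: True, q: True}


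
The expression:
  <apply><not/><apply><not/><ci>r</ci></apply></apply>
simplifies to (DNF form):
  <ci>r</ci>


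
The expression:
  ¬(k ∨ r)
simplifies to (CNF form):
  ¬k ∧ ¬r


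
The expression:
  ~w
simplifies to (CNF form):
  ~w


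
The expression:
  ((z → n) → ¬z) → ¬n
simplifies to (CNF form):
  z ∨ ¬n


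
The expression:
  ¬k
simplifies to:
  ¬k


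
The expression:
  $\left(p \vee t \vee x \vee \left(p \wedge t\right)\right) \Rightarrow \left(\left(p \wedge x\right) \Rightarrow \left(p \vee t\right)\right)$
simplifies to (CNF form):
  $\text{True}$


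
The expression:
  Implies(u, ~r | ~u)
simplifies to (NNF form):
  ~r | ~u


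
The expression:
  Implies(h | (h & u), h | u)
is always true.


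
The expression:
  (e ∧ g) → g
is always true.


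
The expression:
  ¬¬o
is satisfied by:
  {o: True}


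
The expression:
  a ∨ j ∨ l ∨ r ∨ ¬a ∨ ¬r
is always true.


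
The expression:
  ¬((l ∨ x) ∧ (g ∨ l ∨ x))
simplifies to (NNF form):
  ¬l ∧ ¬x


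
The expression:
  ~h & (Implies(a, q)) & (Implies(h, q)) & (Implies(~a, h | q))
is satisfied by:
  {q: True, h: False}


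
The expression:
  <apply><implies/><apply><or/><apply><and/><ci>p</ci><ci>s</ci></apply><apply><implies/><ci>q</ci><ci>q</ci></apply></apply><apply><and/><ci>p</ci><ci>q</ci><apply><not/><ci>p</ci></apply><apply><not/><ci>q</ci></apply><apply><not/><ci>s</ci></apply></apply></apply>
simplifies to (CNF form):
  <false/>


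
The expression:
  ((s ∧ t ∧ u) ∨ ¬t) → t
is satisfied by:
  {t: True}


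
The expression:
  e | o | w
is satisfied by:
  {o: True, e: True, w: True}
  {o: True, e: True, w: False}
  {o: True, w: True, e: False}
  {o: True, w: False, e: False}
  {e: True, w: True, o: False}
  {e: True, w: False, o: False}
  {w: True, e: False, o: False}


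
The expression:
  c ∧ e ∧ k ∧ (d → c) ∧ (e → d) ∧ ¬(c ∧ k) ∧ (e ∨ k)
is never true.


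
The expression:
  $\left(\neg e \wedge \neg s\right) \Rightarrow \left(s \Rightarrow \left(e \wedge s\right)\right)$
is always true.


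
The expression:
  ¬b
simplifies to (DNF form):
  ¬b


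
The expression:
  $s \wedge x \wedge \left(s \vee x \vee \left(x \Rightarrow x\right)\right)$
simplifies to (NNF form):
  $s \wedge x$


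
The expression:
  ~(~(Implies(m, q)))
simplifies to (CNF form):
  q | ~m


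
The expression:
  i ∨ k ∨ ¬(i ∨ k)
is always true.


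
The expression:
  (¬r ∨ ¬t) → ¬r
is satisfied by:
  {t: True, r: False}
  {r: False, t: False}
  {r: True, t: True}


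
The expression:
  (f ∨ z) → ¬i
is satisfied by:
  {f: False, i: False, z: False}
  {z: True, f: False, i: False}
  {f: True, z: False, i: False}
  {z: True, f: True, i: False}
  {i: True, z: False, f: False}


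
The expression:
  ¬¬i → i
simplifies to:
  True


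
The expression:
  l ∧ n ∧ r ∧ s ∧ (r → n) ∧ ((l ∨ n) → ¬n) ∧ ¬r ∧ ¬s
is never true.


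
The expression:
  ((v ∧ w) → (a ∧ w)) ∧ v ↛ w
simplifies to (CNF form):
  v ∧ ¬w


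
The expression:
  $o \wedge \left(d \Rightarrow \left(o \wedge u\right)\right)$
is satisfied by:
  {u: True, o: True, d: False}
  {o: True, d: False, u: False}
  {d: True, u: True, o: True}


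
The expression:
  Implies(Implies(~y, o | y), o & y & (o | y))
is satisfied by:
  {o: False, y: False}
  {y: True, o: True}


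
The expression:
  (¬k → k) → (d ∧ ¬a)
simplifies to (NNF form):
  (d ∧ ¬a) ∨ ¬k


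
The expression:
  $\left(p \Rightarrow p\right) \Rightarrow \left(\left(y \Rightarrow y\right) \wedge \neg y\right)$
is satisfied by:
  {y: False}


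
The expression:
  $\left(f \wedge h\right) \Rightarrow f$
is always true.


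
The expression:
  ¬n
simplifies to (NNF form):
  ¬n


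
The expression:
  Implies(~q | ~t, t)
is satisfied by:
  {t: True}


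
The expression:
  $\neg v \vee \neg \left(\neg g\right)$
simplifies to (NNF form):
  $g \vee \neg v$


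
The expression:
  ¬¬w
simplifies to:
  w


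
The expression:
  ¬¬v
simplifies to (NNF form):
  v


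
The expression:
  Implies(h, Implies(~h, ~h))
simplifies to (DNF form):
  True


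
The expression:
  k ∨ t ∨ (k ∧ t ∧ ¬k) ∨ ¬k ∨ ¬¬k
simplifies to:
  True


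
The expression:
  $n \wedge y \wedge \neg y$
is never true.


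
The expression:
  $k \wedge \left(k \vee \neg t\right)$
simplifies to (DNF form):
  $k$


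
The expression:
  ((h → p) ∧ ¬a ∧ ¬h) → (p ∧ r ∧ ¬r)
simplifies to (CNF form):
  a ∨ h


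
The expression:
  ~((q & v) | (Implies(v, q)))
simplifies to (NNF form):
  v & ~q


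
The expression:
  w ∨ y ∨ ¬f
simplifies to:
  w ∨ y ∨ ¬f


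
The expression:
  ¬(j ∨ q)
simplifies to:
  ¬j ∧ ¬q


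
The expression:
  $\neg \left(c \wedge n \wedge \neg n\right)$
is always true.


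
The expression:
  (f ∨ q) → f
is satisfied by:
  {f: True, q: False}
  {q: False, f: False}
  {q: True, f: True}


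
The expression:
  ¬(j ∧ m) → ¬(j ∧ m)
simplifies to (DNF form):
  True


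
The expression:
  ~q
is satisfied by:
  {q: False}


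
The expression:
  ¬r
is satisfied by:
  {r: False}


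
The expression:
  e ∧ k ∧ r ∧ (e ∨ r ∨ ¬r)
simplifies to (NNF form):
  e ∧ k ∧ r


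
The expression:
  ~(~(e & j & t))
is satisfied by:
  {t: True, j: True, e: True}


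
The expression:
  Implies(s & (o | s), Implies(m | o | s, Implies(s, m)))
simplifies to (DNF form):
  m | ~s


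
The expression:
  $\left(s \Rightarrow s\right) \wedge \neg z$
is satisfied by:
  {z: False}


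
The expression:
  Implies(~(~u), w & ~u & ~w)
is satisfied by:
  {u: False}


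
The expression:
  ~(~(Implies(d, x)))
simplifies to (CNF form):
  x | ~d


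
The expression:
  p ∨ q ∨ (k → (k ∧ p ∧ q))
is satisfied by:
  {p: True, q: True, k: False}
  {p: True, k: False, q: False}
  {q: True, k: False, p: False}
  {q: False, k: False, p: False}
  {p: True, q: True, k: True}
  {p: True, k: True, q: False}
  {q: True, k: True, p: False}


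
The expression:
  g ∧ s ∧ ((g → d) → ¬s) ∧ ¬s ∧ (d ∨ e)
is never true.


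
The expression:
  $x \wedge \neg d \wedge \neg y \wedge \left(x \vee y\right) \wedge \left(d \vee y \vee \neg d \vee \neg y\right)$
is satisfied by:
  {x: True, d: False, y: False}


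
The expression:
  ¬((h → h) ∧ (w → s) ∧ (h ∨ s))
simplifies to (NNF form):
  ¬s ∧ (w ∨ ¬h)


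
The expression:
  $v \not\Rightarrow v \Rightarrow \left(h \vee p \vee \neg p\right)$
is always true.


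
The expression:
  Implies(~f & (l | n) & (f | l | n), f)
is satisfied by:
  {f: True, l: False, n: False}
  {n: True, f: True, l: False}
  {f: True, l: True, n: False}
  {n: True, f: True, l: True}
  {n: False, l: False, f: False}


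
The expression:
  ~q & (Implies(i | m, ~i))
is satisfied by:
  {q: False, i: False}


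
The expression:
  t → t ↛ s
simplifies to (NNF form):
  ¬s ∨ ¬t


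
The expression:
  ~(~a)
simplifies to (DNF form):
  a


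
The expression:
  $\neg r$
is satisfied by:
  {r: False}


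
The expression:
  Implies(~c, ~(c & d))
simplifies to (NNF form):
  True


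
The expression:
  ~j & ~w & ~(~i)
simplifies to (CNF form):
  i & ~j & ~w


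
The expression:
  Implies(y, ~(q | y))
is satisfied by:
  {y: False}


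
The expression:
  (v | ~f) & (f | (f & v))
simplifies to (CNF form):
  f & v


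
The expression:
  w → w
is always true.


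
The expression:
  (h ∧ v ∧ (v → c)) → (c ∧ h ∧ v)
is always true.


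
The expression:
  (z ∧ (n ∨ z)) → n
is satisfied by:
  {n: True, z: False}
  {z: False, n: False}
  {z: True, n: True}


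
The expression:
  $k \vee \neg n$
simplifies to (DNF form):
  $k \vee \neg n$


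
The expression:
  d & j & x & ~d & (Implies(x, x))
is never true.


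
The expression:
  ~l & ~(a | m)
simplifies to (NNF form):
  ~a & ~l & ~m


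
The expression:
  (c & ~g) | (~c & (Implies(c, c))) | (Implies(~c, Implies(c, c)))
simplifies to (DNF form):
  True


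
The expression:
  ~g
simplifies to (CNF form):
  ~g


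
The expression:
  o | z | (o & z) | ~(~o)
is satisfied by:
  {o: True, z: True}
  {o: True, z: False}
  {z: True, o: False}


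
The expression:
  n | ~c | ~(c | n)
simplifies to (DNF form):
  n | ~c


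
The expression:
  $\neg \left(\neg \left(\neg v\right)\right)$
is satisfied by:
  {v: False}


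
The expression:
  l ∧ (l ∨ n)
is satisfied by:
  {l: True}


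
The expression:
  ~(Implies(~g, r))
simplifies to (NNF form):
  ~g & ~r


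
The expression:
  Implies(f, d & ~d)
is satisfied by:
  {f: False}


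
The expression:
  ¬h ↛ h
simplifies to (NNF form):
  True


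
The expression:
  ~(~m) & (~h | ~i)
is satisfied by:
  {m: True, h: False, i: False}
  {m: True, i: True, h: False}
  {m: True, h: True, i: False}


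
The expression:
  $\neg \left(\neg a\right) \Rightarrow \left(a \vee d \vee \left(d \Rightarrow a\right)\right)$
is always true.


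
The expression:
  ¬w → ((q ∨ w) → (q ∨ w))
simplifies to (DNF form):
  True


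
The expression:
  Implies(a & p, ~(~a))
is always true.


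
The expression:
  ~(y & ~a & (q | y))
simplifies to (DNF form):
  a | ~y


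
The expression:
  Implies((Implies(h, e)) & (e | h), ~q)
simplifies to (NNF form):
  ~e | ~q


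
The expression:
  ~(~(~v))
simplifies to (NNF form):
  ~v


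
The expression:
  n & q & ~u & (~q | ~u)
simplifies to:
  n & q & ~u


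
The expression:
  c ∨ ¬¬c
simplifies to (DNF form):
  c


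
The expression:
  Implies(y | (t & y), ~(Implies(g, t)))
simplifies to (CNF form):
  (g | ~y) & (~t | ~y)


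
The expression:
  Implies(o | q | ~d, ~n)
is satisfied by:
  {d: True, o: False, q: False, n: False}
  {d: False, o: False, q: False, n: False}
  {d: True, q: True, o: False, n: False}
  {q: True, d: False, o: False, n: False}
  {d: True, o: True, q: False, n: False}
  {o: True, d: False, q: False, n: False}
  {d: True, q: True, o: True, n: False}
  {q: True, o: True, d: False, n: False}
  {n: True, d: True, o: False, q: False}


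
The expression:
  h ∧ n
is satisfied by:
  {h: True, n: True}


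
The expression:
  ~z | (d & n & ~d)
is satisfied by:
  {z: False}


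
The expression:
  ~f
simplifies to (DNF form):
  ~f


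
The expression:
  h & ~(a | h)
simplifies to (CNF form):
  False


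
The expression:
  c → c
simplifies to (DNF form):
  True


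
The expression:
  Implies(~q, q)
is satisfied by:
  {q: True}


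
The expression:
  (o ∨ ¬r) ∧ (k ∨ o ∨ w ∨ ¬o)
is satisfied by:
  {o: True, r: False}
  {r: False, o: False}
  {r: True, o: True}


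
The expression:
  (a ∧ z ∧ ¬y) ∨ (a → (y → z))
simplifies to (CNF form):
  z ∨ ¬a ∨ ¬y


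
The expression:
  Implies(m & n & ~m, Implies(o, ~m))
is always true.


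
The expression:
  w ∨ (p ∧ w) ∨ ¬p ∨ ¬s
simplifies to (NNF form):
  w ∨ ¬p ∨ ¬s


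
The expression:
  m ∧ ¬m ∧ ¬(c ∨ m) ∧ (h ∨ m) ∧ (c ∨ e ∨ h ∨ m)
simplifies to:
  False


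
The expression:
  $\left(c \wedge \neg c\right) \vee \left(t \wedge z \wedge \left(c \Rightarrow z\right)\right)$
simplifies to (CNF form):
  $t \wedge z$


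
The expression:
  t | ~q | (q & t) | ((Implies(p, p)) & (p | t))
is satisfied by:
  {t: True, p: True, q: False}
  {t: True, p: False, q: False}
  {p: True, t: False, q: False}
  {t: False, p: False, q: False}
  {t: True, q: True, p: True}
  {t: True, q: True, p: False}
  {q: True, p: True, t: False}


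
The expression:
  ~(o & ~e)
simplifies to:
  e | ~o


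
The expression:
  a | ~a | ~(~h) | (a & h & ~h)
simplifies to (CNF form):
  True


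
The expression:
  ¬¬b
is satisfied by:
  {b: True}


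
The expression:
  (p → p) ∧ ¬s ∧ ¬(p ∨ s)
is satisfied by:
  {p: False, s: False}


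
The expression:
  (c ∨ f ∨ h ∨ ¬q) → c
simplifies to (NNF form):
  c ∨ (q ∧ ¬f ∧ ¬h)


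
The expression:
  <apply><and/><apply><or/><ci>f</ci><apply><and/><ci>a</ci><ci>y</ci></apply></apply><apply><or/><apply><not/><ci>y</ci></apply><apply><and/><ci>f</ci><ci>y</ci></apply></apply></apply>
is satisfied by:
  {f: True}


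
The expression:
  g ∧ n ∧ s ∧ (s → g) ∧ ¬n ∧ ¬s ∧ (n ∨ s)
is never true.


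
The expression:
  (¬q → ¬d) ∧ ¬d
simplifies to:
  ¬d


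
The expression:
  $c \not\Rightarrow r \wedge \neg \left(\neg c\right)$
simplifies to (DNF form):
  $c \wedge \neg r$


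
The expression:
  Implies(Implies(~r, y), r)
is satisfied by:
  {r: True, y: False}
  {y: False, r: False}
  {y: True, r: True}


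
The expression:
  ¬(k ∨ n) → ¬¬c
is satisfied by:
  {n: True, k: True, c: True}
  {n: True, k: True, c: False}
  {n: True, c: True, k: False}
  {n: True, c: False, k: False}
  {k: True, c: True, n: False}
  {k: True, c: False, n: False}
  {c: True, k: False, n: False}


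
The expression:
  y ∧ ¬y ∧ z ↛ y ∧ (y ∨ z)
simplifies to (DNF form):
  False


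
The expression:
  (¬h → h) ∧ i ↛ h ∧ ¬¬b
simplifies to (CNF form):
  False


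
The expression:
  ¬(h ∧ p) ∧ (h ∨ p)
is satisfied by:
  {h: True, p: False}
  {p: True, h: False}


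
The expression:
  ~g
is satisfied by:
  {g: False}


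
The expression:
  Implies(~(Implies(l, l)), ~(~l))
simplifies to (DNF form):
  True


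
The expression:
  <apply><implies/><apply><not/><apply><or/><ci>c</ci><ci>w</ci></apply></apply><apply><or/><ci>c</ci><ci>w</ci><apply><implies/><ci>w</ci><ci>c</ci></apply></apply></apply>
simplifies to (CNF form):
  <true/>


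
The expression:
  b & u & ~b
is never true.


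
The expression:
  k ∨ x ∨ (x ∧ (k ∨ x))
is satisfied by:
  {x: True, k: True}
  {x: True, k: False}
  {k: True, x: False}


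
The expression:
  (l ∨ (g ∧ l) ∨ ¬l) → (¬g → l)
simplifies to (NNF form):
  g ∨ l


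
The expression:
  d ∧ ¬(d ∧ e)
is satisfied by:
  {d: True, e: False}


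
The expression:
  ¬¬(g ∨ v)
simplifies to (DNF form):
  g ∨ v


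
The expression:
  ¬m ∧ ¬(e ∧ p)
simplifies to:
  ¬m ∧ (¬e ∨ ¬p)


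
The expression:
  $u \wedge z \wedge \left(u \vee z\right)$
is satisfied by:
  {z: True, u: True}


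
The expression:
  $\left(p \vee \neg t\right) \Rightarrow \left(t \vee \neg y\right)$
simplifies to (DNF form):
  $t \vee \neg y$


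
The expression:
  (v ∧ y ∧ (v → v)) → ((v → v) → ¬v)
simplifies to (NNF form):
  ¬v ∨ ¬y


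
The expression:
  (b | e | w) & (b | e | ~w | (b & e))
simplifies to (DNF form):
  b | e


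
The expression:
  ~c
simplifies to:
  ~c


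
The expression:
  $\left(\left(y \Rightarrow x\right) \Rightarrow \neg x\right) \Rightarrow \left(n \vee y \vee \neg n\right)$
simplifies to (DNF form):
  $\text{True}$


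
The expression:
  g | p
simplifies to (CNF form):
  g | p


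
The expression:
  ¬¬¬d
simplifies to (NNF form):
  ¬d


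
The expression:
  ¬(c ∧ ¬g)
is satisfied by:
  {g: True, c: False}
  {c: False, g: False}
  {c: True, g: True}


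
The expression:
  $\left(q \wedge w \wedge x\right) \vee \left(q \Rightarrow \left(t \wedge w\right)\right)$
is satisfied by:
  {x: True, w: True, t: True, q: False}
  {x: True, w: True, t: False, q: False}
  {w: True, t: True, x: False, q: False}
  {w: True, x: False, t: False, q: False}
  {x: True, t: True, w: False, q: False}
  {x: True, t: False, w: False, q: False}
  {t: True, x: False, w: False, q: False}
  {x: False, t: False, w: False, q: False}
  {x: True, q: True, w: True, t: True}
  {x: True, q: True, w: True, t: False}
  {q: True, w: True, t: True, x: False}


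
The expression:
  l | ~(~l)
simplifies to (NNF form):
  l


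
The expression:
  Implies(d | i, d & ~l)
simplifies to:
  (d & ~l) | (~d & ~i)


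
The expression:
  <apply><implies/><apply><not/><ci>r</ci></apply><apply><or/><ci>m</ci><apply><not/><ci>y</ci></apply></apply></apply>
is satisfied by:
  {r: True, m: True, y: False}
  {r: True, m: False, y: False}
  {m: True, r: False, y: False}
  {r: False, m: False, y: False}
  {r: True, y: True, m: True}
  {r: True, y: True, m: False}
  {y: True, m: True, r: False}


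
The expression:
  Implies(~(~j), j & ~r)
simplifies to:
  ~j | ~r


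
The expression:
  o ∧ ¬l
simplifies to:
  o ∧ ¬l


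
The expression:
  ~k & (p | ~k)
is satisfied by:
  {k: False}


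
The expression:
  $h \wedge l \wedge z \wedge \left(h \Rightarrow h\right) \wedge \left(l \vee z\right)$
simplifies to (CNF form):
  $h \wedge l \wedge z$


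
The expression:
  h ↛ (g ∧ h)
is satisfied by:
  {h: True, g: False}


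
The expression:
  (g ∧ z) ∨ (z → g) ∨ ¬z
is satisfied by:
  {g: True, z: False}
  {z: False, g: False}
  {z: True, g: True}


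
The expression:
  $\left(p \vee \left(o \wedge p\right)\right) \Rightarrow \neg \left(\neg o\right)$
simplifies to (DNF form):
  $o \vee \neg p$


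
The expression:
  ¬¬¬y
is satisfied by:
  {y: False}


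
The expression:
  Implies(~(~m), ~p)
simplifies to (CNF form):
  ~m | ~p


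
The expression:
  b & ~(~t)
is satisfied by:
  {t: True, b: True}


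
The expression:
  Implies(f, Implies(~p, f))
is always true.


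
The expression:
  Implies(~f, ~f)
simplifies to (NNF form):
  True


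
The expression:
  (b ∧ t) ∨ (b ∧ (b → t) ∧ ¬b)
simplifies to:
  b ∧ t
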